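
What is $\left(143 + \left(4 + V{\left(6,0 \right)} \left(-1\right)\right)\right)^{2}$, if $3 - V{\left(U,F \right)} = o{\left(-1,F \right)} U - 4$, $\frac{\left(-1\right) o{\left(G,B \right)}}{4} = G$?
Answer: $26896$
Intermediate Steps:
$o{\left(G,B \right)} = - 4 G$
$V{\left(U,F \right)} = 7 - 4 U$ ($V{\left(U,F \right)} = 3 - \left(\left(-4\right) \left(-1\right) U - 4\right) = 3 - \left(4 U - 4\right) = 3 - \left(-4 + 4 U\right) = 7 - 4 U$)
$\left(143 + \left(4 + V{\left(6,0 \right)} \left(-1\right)\right)\right)^{2} = \left(143 + \left(4 + \left(7 - 24\right) \left(-1\right)\right)\right)^{2} = \left(143 + \left(4 - -17\right)\right)^{2} = \left(143 + \left(4 + 17\right)\right)^{2} = \left(143 + 21\right)^{2} = 164^{2} = 26896$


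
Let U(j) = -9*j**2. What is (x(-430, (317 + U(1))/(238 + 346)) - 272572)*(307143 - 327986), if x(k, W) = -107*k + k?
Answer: 4731194256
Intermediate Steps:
x(k, W) = -106*k
(x(-430, (317 + U(1))/(238 + 346)) - 272572)*(307143 - 327986) = (-106*(-430) - 272572)*(307143 - 327986) = (45580 - 272572)*(-20843) = -226992*(-20843) = 4731194256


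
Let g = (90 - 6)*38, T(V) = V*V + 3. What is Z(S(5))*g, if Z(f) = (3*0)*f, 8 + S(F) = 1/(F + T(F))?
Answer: 0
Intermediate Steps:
T(V) = 3 + V**2 (T(V) = V**2 + 3 = 3 + V**2)
S(F) = -8 + 1/(3 + F + F**2) (S(F) = -8 + 1/(F + (3 + F**2)) = -8 + 1/(3 + F + F**2))
Z(f) = 0 (Z(f) = 0*f = 0)
g = 3192 (g = 84*38 = 3192)
Z(S(5))*g = 0*3192 = 0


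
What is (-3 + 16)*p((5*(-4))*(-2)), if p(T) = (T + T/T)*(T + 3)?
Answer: 22919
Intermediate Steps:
p(T) = (1 + T)*(3 + T) (p(T) = (T + 1)*(3 + T) = (1 + T)*(3 + T))
(-3 + 16)*p((5*(-4))*(-2)) = (-3 + 16)*(3 + ((5*(-4))*(-2))**2 + 4*((5*(-4))*(-2))) = 13*(3 + (-20*(-2))**2 + 4*(-20*(-2))) = 13*(3 + 40**2 + 4*40) = 13*(3 + 1600 + 160) = 13*1763 = 22919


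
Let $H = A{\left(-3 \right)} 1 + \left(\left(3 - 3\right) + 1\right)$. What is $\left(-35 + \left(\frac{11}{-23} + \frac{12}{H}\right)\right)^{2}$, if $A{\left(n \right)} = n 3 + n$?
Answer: $\frac{85599504}{64009} \approx 1337.3$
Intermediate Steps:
$A{\left(n \right)} = 4 n$ ($A{\left(n \right)} = 3 n + n = 4 n$)
$H = -11$ ($H = 4 \left(-3\right) 1 + \left(\left(3 - 3\right) + 1\right) = \left(-12\right) 1 + \left(0 + 1\right) = -12 + 1 = -11$)
$\left(-35 + \left(\frac{11}{-23} + \frac{12}{H}\right)\right)^{2} = \left(-35 + \left(\frac{11}{-23} + \frac{12}{-11}\right)\right)^{2} = \left(-35 + \left(11 \left(- \frac{1}{23}\right) + 12 \left(- \frac{1}{11}\right)\right)\right)^{2} = \left(-35 - \frac{397}{253}\right)^{2} = \left(- \frac{9252}{253}\right)^{2} = \frac{85599504}{64009}$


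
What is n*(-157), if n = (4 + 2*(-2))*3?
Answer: 0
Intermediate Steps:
n = 0 (n = (4 - 4)*3 = 0*3 = 0)
n*(-157) = 0*(-157) = 0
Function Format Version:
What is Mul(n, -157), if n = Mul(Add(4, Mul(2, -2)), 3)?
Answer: 0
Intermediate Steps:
n = 0 (n = Mul(Add(4, -4), 3) = Mul(0, 3) = 0)
Mul(n, -157) = Mul(0, -157) = 0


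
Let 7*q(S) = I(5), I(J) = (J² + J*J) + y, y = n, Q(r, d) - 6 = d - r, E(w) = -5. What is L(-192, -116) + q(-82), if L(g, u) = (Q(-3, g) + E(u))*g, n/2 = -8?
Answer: 252706/7 ≈ 36101.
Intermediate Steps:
n = -16 (n = 2*(-8) = -16)
Q(r, d) = 6 + d - r (Q(r, d) = 6 + (d - r) = 6 + d - r)
y = -16
I(J) = -16 + 2*J² (I(J) = (J² + J*J) - 16 = (J² + J²) - 16 = 2*J² - 16 = -16 + 2*J²)
L(g, u) = g*(4 + g) (L(g, u) = ((6 + g - 1*(-3)) - 5)*g = ((6 + g + 3) - 5)*g = ((9 + g) - 5)*g = (4 + g)*g = g*(4 + g))
q(S) = 34/7 (q(S) = (-16 + 2*5²)/7 = (-16 + 2*25)/7 = (-16 + 50)/7 = (⅐)*34 = 34/7)
L(-192, -116) + q(-82) = -192*(4 - 192) + 34/7 = -192*(-188) + 34/7 = 36096 + 34/7 = 252706/7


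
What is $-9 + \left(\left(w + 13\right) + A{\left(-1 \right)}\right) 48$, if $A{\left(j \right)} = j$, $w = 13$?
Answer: $1191$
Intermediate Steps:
$-9 + \left(\left(w + 13\right) + A{\left(-1 \right)}\right) 48 = -9 + \left(\left(13 + 13\right) - 1\right) 48 = -9 + \left(26 - 1\right) 48 = -9 + 25 \cdot 48 = -9 + 1200 = 1191$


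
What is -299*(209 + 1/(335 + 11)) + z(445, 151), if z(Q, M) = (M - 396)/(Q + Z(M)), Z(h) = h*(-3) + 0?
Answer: -86446355/1384 ≈ -62461.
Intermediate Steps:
Z(h) = -3*h (Z(h) = -3*h + 0 = -3*h)
z(Q, M) = (-396 + M)/(Q - 3*M) (z(Q, M) = (M - 396)/(Q - 3*M) = (-396 + M)/(Q - 3*M))
-299*(209 + 1/(335 + 11)) + z(445, 151) = -299*(209 + 1/(335 + 11)) + (396 - 1*151)/(-1*445 + 3*151) = -299*(209 + 1/346) + (396 - 151)/(-445 + 453) = -299*(209 + 1/346) + 245/8 = -299*72315/346 + (⅛)*245 = -21622185/346 + 245/8 = -86446355/1384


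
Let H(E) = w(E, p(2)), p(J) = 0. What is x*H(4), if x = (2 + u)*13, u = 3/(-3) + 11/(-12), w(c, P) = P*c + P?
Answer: 0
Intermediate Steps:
w(c, P) = P + P*c
u = -23/12 (u = 3*(-⅓) + 11*(-1/12) = -1 - 11/12 = -23/12 ≈ -1.9167)
x = 13/12 (x = (2 - 23/12)*13 = (1/12)*13 = 13/12 ≈ 1.0833)
H(E) = 0 (H(E) = 0*(1 + E) = 0)
x*H(4) = (13/12)*0 = 0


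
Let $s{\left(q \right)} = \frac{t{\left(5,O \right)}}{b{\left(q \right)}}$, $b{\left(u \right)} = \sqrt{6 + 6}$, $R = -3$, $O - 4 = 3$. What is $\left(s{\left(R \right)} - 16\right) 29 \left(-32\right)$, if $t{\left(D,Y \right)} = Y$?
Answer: $14848 - \frac{3248 \sqrt{3}}{3} \approx 12973.0$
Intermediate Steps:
$O = 7$ ($O = 4 + 3 = 7$)
$b{\left(u \right)} = 2 \sqrt{3}$ ($b{\left(u \right)} = \sqrt{12} = 2 \sqrt{3}$)
$s{\left(q \right)} = \frac{7 \sqrt{3}}{6}$ ($s{\left(q \right)} = \frac{7}{2 \sqrt{3}} = 7 \frac{\sqrt{3}}{6} = \frac{7 \sqrt{3}}{6}$)
$\left(s{\left(R \right)} - 16\right) 29 \left(-32\right) = \left(\frac{7 \sqrt{3}}{6} - 16\right) 29 \left(-32\right) = \left(-16 + \frac{7 \sqrt{3}}{6}\right) 29 \left(-32\right) = \left(-464 + \frac{203 \sqrt{3}}{6}\right) \left(-32\right) = 14848 - \frac{3248 \sqrt{3}}{3}$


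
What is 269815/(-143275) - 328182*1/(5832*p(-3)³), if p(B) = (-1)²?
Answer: -1619794571/27852660 ≈ -58.156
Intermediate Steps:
p(B) = 1
269815/(-143275) - 328182*1/(5832*p(-3)³) = 269815/(-143275) - 328182/(((6*1)*3)³) = 269815*(-1/143275) - 328182/((6*3)³) = -53963/28655 - 328182/(18³) = -53963/28655 - 328182/5832 = -53963/28655 - 328182*1/5832 = -53963/28655 - 54697/972 = -1619794571/27852660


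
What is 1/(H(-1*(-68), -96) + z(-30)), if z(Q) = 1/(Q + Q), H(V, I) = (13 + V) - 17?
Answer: 60/3839 ≈ 0.015629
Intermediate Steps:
H(V, I) = -4 + V
z(Q) = 1/(2*Q)
1/(H(-1*(-68), -96) + z(-30)) = 1/((-4 - 1*(-68)) + (½)/(-30)) = 1/((-4 + 68) + (½)*(-1/30)) = 1/(64 - 1/60) = 1/(3839/60) = 60/3839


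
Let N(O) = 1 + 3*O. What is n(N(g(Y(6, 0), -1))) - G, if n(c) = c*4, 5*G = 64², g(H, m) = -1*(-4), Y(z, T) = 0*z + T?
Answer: -3836/5 ≈ -767.20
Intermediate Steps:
Y(z, T) = T (Y(z, T) = 0 + T = T)
g(H, m) = 4
G = 4096/5 (G = (⅕)*64² = (⅕)*4096 = 4096/5 ≈ 819.20)
n(c) = 4*c
n(N(g(Y(6, 0), -1))) - G = 4*(1 + 3*4) - 1*4096/5 = 4*(1 + 12) - 4096/5 = 4*13 - 4096/5 = 52 - 4096/5 = -3836/5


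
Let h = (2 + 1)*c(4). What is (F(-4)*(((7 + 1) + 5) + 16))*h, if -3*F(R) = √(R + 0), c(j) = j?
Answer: -232*I ≈ -232.0*I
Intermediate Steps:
F(R) = -√R/3 (F(R) = -√(R + 0)/3 = -√R/3)
h = 12 (h = (2 + 1)*4 = 3*4 = 12)
(F(-4)*(((7 + 1) + 5) + 16))*h = ((-2*I/3)*(((7 + 1) + 5) + 16))*12 = ((-2*I/3)*((8 + 5) + 16))*12 = ((-2*I/3)*(13 + 16))*12 = (-2*I/3*29)*12 = -58*I/3*12 = -232*I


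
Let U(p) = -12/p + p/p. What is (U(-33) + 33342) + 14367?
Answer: 524814/11 ≈ 47710.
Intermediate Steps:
U(p) = 1 - 12/p (U(p) = -12/p + 1 = 1 - 12/p)
(U(-33) + 33342) + 14367 = ((-12 - 33)/(-33) + 33342) + 14367 = (-1/33*(-45) + 33342) + 14367 = (15/11 + 33342) + 14367 = 366777/11 + 14367 = 524814/11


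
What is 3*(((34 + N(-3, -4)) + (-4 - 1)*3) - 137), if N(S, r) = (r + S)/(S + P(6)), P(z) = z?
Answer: -361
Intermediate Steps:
N(S, r) = (S + r)/(6 + S) (N(S, r) = (r + S)/(S + 6) = (S + r)/(6 + S))
3*(((34 + N(-3, -4)) + (-4 - 1)*3) - 137) = 3*(((34 + (-3 - 4)/(6 - 3)) + (-4 - 1)*3) - 137) = 3*(((34 - 7/3) - 5*3) - 137) = 3*(((34 + (⅓)*(-7)) - 15) - 137) = 3*(((34 - 7/3) - 15) - 137) = 3*((95/3 - 15) - 137) = 3*(50/3 - 137) = 3*(-361/3) = -361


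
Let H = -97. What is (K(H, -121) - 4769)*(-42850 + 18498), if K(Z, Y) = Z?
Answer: 118496832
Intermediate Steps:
(K(H, -121) - 4769)*(-42850 + 18498) = (-97 - 4769)*(-42850 + 18498) = -4866*(-24352) = 118496832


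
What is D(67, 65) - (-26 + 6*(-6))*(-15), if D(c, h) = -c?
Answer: -997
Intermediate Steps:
D(67, 65) - (-26 + 6*(-6))*(-15) = -1*67 - (-26 + 6*(-6))*(-15) = -67 - (-26 - 36)*(-15) = -67 - (-62)*(-15) = -67 - 1*930 = -67 - 930 = -997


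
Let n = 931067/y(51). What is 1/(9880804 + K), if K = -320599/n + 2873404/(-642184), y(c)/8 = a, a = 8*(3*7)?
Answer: 149479082582/1476903671387444835 ≈ 1.0121e-7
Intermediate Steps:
a = 168 (a = 8*21 = 168)
y(c) = 1344 (y(c) = 8*168 = 1344)
n = 931067/1344 ≈ 692.76
K = -69845705111093/149479082582 (K = -320599/931067/1344 + 2873404/(-642184) = -320599*1344/931067 + 2873404*(-1/642184) = -430885056/931067 - 718351/160546 = -69845705111093/149479082582 ≈ -467.26)
1/(9880804 + K) = 1/(9880804 - 69845705111093/149479082582) = 1/(1476903671387444835/149479082582) = 149479082582/1476903671387444835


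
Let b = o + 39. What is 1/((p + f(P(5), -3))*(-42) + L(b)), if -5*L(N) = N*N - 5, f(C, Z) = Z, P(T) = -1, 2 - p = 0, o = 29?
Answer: -5/4409 ≈ -0.0011340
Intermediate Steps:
p = 2 (p = 2 - 1*0 = 2 + 0 = 2)
b = 68 (b = 29 + 39 = 68)
L(N) = 1 - N**2/5 (L(N) = -(N*N - 5)/5 = -(N**2 - 5)/5 = -(-5 + N**2)/5 = 1 - N**2/5)
1/((p + f(P(5), -3))*(-42) + L(b)) = 1/((2 - 3)*(-42) + (1 - 1/5*68**2)) = 1/(-1*(-42) + (1 - 1/5*4624)) = 1/(42 + (1 - 4624/5)) = 1/(42 - 4619/5) = 1/(-4409/5) = -5/4409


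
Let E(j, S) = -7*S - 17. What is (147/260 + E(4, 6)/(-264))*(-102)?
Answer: -230129/2860 ≈ -80.465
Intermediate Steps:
E(j, S) = -17 - 7*S
(147/260 + E(4, 6)/(-264))*(-102) = (147/260 + (-17 - 7*6)/(-264))*(-102) = (147*(1/260) + (-17 - 42)*(-1/264))*(-102) = (147/260 - 59*(-1/264))*(-102) = (147/260 + 59/264)*(-102) = (13537/17160)*(-102) = -230129/2860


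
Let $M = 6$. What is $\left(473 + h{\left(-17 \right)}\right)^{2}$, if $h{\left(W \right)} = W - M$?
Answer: $202500$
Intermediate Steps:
$h{\left(W \right)} = -6 + W$ ($h{\left(W \right)} = W - 6 = -6 + W$)
$\left(473 + h{\left(-17 \right)}\right)^{2} = \left(473 - 23\right)^{2} = 450^{2} = 202500$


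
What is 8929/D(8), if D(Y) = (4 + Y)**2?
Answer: 8929/144 ≈ 62.007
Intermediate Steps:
8929/D(8) = 8929/((4 + 8)**2) = 8929/(12**2) = 8929/144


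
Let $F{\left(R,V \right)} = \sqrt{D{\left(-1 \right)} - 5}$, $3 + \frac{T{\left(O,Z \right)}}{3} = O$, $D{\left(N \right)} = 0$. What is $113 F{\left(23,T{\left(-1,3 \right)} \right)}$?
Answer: $113 i \sqrt{5} \approx 252.68 i$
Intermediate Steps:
$T{\left(O,Z \right)} = -9 + 3 O$
$F{\left(R,V \right)} = i \sqrt{5}$ ($F{\left(R,V \right)} = \sqrt{0 - 5} = \sqrt{-5} = i \sqrt{5}$)
$113 F{\left(23,T{\left(-1,3 \right)} \right)} = 113 i \sqrt{5}$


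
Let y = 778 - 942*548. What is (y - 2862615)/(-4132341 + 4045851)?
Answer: 3378053/86490 ≈ 39.057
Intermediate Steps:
y = -515438 (y = 778 - 516216 = -515438)
(y - 2862615)/(-4132341 + 4045851) = (-515438 - 2862615)/(-4132341 + 4045851) = -3378053/(-86490) = -3378053*(-1/86490) = 3378053/86490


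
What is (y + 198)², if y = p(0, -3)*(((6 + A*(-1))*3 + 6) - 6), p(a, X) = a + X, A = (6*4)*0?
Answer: 20736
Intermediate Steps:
A = 0 (A = 24*0 = 0)
p(a, X) = X + a
y = -54 (y = (-3 + 0)*(((6 + 0*(-1))*3 + 6) - 6) = -3*(((6 + 0)*3 + 6) - 6) = -3*((6*3 + 6) - 6) = -3*((18 + 6) - 6) = -3*(24 - 6) = -3*18 = -54)
(y + 198)² = (-54 + 198)² = 144² = 20736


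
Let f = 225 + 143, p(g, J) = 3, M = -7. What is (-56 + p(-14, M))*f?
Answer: -19504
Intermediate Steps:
f = 368
(-56 + p(-14, M))*f = (-56 + 3)*368 = -53*368 = -19504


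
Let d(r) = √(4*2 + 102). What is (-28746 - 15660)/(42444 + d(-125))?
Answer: -942384132/900746513 + 22203*√110/900746513 ≈ -1.0460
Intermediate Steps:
d(r) = √110 (d(r) = √(8 + 102) = √110)
(-28746 - 15660)/(42444 + d(-125)) = (-28746 - 15660)/(42444 + √110) = -44406/(42444 + √110)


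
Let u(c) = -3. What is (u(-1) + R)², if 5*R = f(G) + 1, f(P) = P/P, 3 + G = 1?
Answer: 169/25 ≈ 6.7600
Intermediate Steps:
G = -2 (G = -3 + 1 = -2)
f(P) = 1
R = ⅖ (R = (1 + 1)/5 = (⅕)*2 = ⅖ ≈ 0.40000)
(u(-1) + R)² = (-3 + ⅖)² = (-13/5)² = 169/25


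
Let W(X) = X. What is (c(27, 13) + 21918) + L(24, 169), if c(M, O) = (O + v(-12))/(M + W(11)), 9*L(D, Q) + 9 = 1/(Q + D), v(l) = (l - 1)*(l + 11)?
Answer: 723349351/33003 ≈ 21918.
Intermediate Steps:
v(l) = (-1 + l)*(11 + l)
L(D, Q) = -1 + 1/(9*(D + Q)) (L(D, Q) = -1 + 1/(9*(Q + D)) = -1 + 1/(9*(D + Q)))
c(M, O) = (13 + O)/(11 + M) (c(M, O) = (O + (-11 + (-12)**2 + 10*(-12)))/(M + 11) = (O + (-11 + 144 - 120))/(11 + M) = (O + 13)/(11 + M) = (13 + O)/(11 + M))
(c(27, 13) + 21918) + L(24, 169) = ((13 + 13)/(11 + 27) + 21918) + (1/9 - 1*24 - 1*169)/(24 + 169) = (26/38 + 21918) + (1/9 - 24 - 169)/193 = ((1/38)*26 + 21918) + (1/193)*(-1736/9) = (13/19 + 21918) - 1736/1737 = 416455/19 - 1736/1737 = 723349351/33003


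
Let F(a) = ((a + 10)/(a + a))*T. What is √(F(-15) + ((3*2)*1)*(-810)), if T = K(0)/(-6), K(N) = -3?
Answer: I*√174957/6 ≈ 69.713*I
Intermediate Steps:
T = ½ (T = -3/(-6) = -3*(-⅙) = ½ ≈ 0.50000)
F(a) = (10 + a)/(4*a) (F(a) = ((a + 10)/(a + a))*(½) = ((10 + a)/((2*a)))*(½) = ((10 + a)*(1/(2*a)))*(½) = ((10 + a)/(2*a))*(½) = (10 + a)/(4*a))
√(F(-15) + ((3*2)*1)*(-810)) = √((¼)*(10 - 15)/(-15) + ((3*2)*1)*(-810)) = √((¼)*(-1/15)*(-5) + (6*1)*(-810)) = √(1/12 + 6*(-810)) = √(1/12 - 4860) = √(-58319/12) = I*√174957/6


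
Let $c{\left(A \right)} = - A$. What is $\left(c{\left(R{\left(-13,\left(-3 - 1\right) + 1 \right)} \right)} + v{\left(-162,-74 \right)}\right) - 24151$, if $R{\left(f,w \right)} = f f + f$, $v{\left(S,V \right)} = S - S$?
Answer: $-24307$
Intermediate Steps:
$v{\left(S,V \right)} = 0$
$R{\left(f,w \right)} = f + f^{2}$ ($R{\left(f,w \right)} = f^{2} + f = f + f^{2}$)
$\left(c{\left(R{\left(-13,\left(-3 - 1\right) + 1 \right)} \right)} + v{\left(-162,-74 \right)}\right) - 24151 = \left(- \left(-13\right) \left(1 - 13\right) + 0\right) - 24151 = \left(- \left(-13\right) \left(-12\right) + 0\right) - 24151 = \left(\left(-1\right) 156 + 0\right) - 24151 = \left(-156 + 0\right) - 24151 = -156 - 24151 = -24307$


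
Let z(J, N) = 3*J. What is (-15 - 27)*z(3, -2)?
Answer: -378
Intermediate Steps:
(-15 - 27)*z(3, -2) = (-15 - 27)*(3*3) = -42*9 = -378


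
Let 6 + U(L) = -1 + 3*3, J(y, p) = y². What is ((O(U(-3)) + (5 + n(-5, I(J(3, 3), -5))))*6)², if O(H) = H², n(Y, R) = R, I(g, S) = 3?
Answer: 5184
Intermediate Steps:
U(L) = 2 (U(L) = -6 + (-1 + 3*3) = -6 + (-1 + 9) = -6 + 8 = 2)
((O(U(-3)) + (5 + n(-5, I(J(3, 3), -5))))*6)² = ((2² + (5 + 3))*6)² = ((4 + 8)*6)² = (12*6)² = 72² = 5184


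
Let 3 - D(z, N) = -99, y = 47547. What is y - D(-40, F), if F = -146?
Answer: 47445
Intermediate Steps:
D(z, N) = 102 (D(z, N) = 3 - 1*(-99) = 3 + 99 = 102)
y - D(-40, F) = 47547 - 1*102 = 47547 - 102 = 47445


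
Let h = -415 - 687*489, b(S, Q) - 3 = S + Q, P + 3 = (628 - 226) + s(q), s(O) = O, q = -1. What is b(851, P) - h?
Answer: 337610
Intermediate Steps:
P = 398 (P = -3 + ((628 - 226) - 1) = -3 + (402 - 1) = -3 + 401 = 398)
b(S, Q) = 3 + Q + S (b(S, Q) = 3 + (S + Q) = 3 + (Q + S) = 3 + Q + S)
h = -336358 (h = -415 - 335943 = -336358)
b(851, P) - h = (3 + 398 + 851) - 1*(-336358) = 1252 + 336358 = 337610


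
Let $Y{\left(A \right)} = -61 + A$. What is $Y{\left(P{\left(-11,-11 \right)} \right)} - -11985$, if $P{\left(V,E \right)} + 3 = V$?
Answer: $11910$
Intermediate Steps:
$P{\left(V,E \right)} = -3 + V$
$Y{\left(P{\left(-11,-11 \right)} \right)} - -11985 = \left(-61 - 14\right) - -11985 = \left(-61 - 14\right) + 11985 = -75 + 11985 = 11910$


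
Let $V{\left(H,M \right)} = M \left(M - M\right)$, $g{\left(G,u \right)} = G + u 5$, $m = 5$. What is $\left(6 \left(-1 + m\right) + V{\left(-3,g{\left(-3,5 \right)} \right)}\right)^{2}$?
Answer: $576$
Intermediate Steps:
$g{\left(G,u \right)} = G + 5 u$
$V{\left(H,M \right)} = 0$ ($V{\left(H,M \right)} = M 0 = 0$)
$\left(6 \left(-1 + m\right) + V{\left(-3,g{\left(-3,5 \right)} \right)}\right)^{2} = \left(6 \left(-1 + 5\right) + 0\right)^{2} = \left(6 \cdot 4 + 0\right)^{2} = \left(24 + 0\right)^{2} = 24^{2} = 576$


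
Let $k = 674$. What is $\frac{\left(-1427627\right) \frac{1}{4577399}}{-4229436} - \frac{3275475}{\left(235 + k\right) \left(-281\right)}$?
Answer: $\frac{2348614594828518329}{183150313738518428} \approx 12.823$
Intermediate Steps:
$\frac{\left(-1427627\right) \frac{1}{4577399}}{-4229436} - \frac{3275475}{\left(235 + k\right) \left(-281\right)} = \frac{\left(-1427627\right) \frac{1}{4577399}}{-4229436} - \frac{3275475}{\left(235 + 674\right) \left(-281\right)} = \left(-1427627\right) \frac{1}{4577399} \left(- \frac{1}{4229436}\right) - \frac{3275475}{909 \left(-281\right)} = \left(- \frac{1427627}{4577399}\right) \left(- \frac{1}{4229436}\right) - \frac{3275475}{-255429} = \frac{1427627}{19359816116964} - - \frac{1091825}{85143} = \frac{1427627}{19359816116964} + \frac{1091825}{85143} = \frac{2348614594828518329}{183150313738518428}$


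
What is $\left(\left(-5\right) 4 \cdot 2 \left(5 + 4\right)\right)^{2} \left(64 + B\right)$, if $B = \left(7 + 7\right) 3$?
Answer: $13737600$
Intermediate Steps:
$B = 42$ ($B = 14 \cdot 3 = 42$)
$\left(\left(-5\right) 4 \cdot 2 \left(5 + 4\right)\right)^{2} \left(64 + B\right) = \left(\left(-5\right) 4 \cdot 2 \left(5 + 4\right)\right)^{2} \left(64 + 42\right) = \left(\left(-20\right) 2 \cdot 9\right)^{2} \cdot 106 = \left(\left(-40\right) 9\right)^{2} \cdot 106 = \left(-360\right)^{2} \cdot 106 = 129600 \cdot 106 = 13737600$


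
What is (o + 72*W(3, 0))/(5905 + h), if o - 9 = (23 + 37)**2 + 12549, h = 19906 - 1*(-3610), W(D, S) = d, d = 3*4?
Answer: 5674/9807 ≈ 0.57857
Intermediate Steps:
d = 12
W(D, S) = 12
h = 23516 (h = 19906 + 3610 = 23516)
o = 16158 (o = 9 + ((23 + 37)**2 + 12549) = 9 + (60**2 + 12549) = 9 + (3600 + 12549) = 9 + 16149 = 16158)
(o + 72*W(3, 0))/(5905 + h) = (16158 + 72*12)/(5905 + 23516) = (16158 + 864)/29421 = 17022*(1/29421) = 5674/9807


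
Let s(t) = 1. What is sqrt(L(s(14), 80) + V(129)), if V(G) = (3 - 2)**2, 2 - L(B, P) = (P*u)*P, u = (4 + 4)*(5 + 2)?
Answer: I*sqrt(358397) ≈ 598.66*I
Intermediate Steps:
u = 56 (u = 8*7 = 56)
L(B, P) = 2 - 56*P**2 (L(B, P) = 2 - P*56*P = 2 - 56*P*P = 2 - 56*P**2)
V(G) = 1 (V(G) = 1**2 = 1)
sqrt(L(s(14), 80) + V(129)) = sqrt((2 - 56*80**2) + 1) = sqrt((2 - 56*6400) + 1) = sqrt((2 - 358400) + 1) = sqrt(-358398 + 1) = sqrt(-358397) = I*sqrt(358397)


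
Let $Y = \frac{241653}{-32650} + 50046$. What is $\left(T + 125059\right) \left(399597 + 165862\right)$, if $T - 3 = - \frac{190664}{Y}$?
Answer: $\frac{115531811469716707726}{1633760247} \approx 7.0715 \cdot 10^{10}$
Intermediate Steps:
$Y = \frac{1633760247}{32650}$ ($Y = 241653 \left(- \frac{1}{32650}\right) + 50046 = - \frac{241653}{32650} + 50046 = \frac{1633760247}{32650} \approx 50039.0$)
$T = - \frac{1323898859}{1633760247}$ ($T = 3 - \frac{190664}{\frac{1633760247}{32650}} = 3 - \frac{6225179600}{1633760247} = - \frac{1323898859}{1633760247} \approx -0.81034$)
$\left(T + 125059\right) \left(399597 + 165862\right) = \left(- \frac{1323898859}{1633760247} + 125059\right) \left(399597 + 165862\right) = \frac{204315098830714}{1633760247} \cdot 565459 = \frac{115531811469716707726}{1633760247}$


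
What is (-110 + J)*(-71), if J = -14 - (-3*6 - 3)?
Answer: 7313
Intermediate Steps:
J = 7 (J = -14 - (-18 - 3) = -14 - 1*(-21) = -14 + 21 = 7)
(-110 + J)*(-71) = (-110 + 7)*(-71) = -103*(-71) = 7313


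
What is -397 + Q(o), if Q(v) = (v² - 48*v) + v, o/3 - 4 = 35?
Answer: 7793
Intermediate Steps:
o = 117 (o = 12 + 3*35 = 12 + 105 = 117)
Q(v) = v² - 47*v
-397 + Q(o) = -397 + 117*(-47 + 117) = -397 + 117*70 = -397 + 8190 = 7793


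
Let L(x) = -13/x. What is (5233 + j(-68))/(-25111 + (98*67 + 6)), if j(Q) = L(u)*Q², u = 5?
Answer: 33947/92695 ≈ 0.36622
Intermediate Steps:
j(Q) = -13*Q²/5 (j(Q) = (-13/5)*Q² = (-13*⅕)*Q² = -13*Q²/5)
(5233 + j(-68))/(-25111 + (98*67 + 6)) = (5233 - 13/5*(-68)²)/(-25111 + (98*67 + 6)) = (5233 - 13/5*4624)/(-25111 + (6566 + 6)) = (5233 - 60112/5)/(-25111 + 6572) = -33947/5/(-18539) = -33947/5*(-1/18539) = 33947/92695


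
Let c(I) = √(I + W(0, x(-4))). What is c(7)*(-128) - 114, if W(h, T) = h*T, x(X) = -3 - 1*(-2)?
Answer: -114 - 128*√7 ≈ -452.66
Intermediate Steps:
x(X) = -1 (x(X) = -3 + 2 = -1)
W(h, T) = T*h
c(I) = √I (c(I) = √(I - 1*0) = √(I + 0) = √I)
c(7)*(-128) - 114 = √7*(-128) - 114 = -128*√7 - 114 = -114 - 128*√7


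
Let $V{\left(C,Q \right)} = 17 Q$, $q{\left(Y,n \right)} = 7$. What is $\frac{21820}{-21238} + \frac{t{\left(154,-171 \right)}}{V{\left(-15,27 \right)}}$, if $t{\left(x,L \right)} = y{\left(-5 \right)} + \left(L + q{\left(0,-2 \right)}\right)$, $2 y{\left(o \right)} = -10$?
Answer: $- \frac{6802301}{4874121} \approx -1.3956$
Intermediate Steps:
$y{\left(o \right)} = -5$ ($y{\left(o \right)} = \frac{1}{2} \left(-10\right) = -5$)
$t{\left(x,L \right)} = 2 + L$ ($t{\left(x,L \right)} = -5 + \left(L + 7\right) = -5 + \left(7 + L\right) = 2 + L$)
$\frac{21820}{-21238} + \frac{t{\left(154,-171 \right)}}{V{\left(-15,27 \right)}} = \frac{21820}{-21238} + \frac{2 - 171}{17 \cdot 27} = 21820 \left(- \frac{1}{21238}\right) - \frac{169}{459} = - \frac{10910}{10619} - \frac{169}{459} = - \frac{6802301}{4874121}$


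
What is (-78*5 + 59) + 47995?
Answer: 47664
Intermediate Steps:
(-78*5 + 59) + 47995 = (-390 + 59) + 47995 = -331 + 47995 = 47664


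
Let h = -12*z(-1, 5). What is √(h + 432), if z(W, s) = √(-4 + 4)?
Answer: 12*√3 ≈ 20.785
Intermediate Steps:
z(W, s) = 0 (z(W, s) = √0 = 0)
h = 0 (h = -12*0 = 0)
√(h + 432) = √(0 + 432) = √432 = 12*√3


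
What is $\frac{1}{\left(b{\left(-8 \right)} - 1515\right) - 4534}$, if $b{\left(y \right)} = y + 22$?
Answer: $- \frac{1}{6035} \approx -0.0001657$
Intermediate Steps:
$b{\left(y \right)} = 22 + y$
$\frac{1}{\left(b{\left(-8 \right)} - 1515\right) - 4534} = \frac{1}{\left(\left(22 - 8\right) - 1515\right) - 4534} = \frac{1}{\left(14 - 1515\right) - 4534} = \frac{1}{-1501 - 4534} = \frac{1}{-6035} = - \frac{1}{6035}$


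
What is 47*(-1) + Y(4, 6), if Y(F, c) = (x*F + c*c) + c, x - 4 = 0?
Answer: 11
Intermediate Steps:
x = 4 (x = 4 + 0 = 4)
Y(F, c) = c + c² + 4*F (Y(F, c) = (4*F + c*c) + c = (4*F + c²) + c = (c² + 4*F) + c = c + c² + 4*F)
47*(-1) + Y(4, 6) = 47*(-1) + (6 + 6² + 4*4) = -47 + (6 + 36 + 16) = -47 + 58 = 11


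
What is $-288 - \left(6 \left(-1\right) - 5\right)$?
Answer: $-277$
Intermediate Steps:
$-288 - \left(6 \left(-1\right) - 5\right) = -288 - \left(-6 - 5\right) = -288 - -11 = -288 + 11 = -277$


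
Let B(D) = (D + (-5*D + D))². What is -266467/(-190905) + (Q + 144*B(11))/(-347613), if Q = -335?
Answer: 6972709774/7373451085 ≈ 0.94565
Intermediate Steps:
B(D) = 9*D² (B(D) = (D - 4*D)² = (-3*D)² = 9*D²)
-266467/(-190905) + (Q + 144*B(11))/(-347613) = -266467/(-190905) + (-335 + 144*(9*11²))/(-347613) = -266467*(-1/190905) + (-335 + 144*(9*121))*(-1/347613) = 266467/190905 + (-335 + 144*1089)*(-1/347613) = 266467/190905 + (-335 + 156816)*(-1/347613) = 266467/190905 + 156481*(-1/347613) = 266467/190905 - 156481/347613 = 6972709774/7373451085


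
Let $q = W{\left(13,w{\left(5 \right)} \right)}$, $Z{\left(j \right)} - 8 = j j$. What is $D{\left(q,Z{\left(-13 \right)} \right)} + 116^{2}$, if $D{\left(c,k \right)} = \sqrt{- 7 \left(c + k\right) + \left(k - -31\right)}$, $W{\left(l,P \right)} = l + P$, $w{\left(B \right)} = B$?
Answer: $13456 + i \sqrt{1157} \approx 13456.0 + 34.015 i$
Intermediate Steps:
$Z{\left(j \right)} = 8 + j^{2}$ ($Z{\left(j \right)} = 8 + j j = 8 + j^{2}$)
$W{\left(l,P \right)} = P + l$
$q = 18$ ($q = 5 + 13 = 18$)
$D{\left(c,k \right)} = \sqrt{31 - 7 c - 6 k}$ ($D{\left(c,k \right)} = \sqrt{\left(- 7 c - 7 k\right) + \left(k + 31\right)} = \sqrt{\left(- 7 c - 7 k\right) + \left(31 + k\right)} = \sqrt{31 - 7 c - 6 k}$)
$D{\left(q,Z{\left(-13 \right)} \right)} + 116^{2} = \sqrt{31 - 126 - 6 \left(8 + \left(-13\right)^{2}\right)} + 116^{2} = \sqrt{31 - 126 - 6 \left(8 + 169\right)} + 13456 = \sqrt{31 - 126 - 1062} + 13456 = \sqrt{-1157} + 13456 = i \sqrt{1157} + 13456 = 13456 + i \sqrt{1157}$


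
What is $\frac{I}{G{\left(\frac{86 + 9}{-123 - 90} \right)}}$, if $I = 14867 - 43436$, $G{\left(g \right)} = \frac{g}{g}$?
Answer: $-28569$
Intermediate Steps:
$G{\left(g \right)} = 1$
$I = -28569$ ($I = 14867 - 43436 = -28569$)
$\frac{I}{G{\left(\frac{86 + 9}{-123 - 90} \right)}} = - \frac{28569}{1} = \left(-28569\right) 1 = -28569$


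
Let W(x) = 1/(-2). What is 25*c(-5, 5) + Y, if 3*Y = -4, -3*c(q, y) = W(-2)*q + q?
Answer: 39/2 ≈ 19.500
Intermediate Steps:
W(x) = -½
c(q, y) = -q/6 (c(q, y) = -(-q/2 + q)/3 = -q/6)
Y = -4/3 (Y = (⅓)*(-4) = -4/3 ≈ -1.3333)
25*c(-5, 5) + Y = 25*(-⅙*(-5)) - 4/3 = 25*(⅚) - 4/3 = 125/6 - 4/3 = 39/2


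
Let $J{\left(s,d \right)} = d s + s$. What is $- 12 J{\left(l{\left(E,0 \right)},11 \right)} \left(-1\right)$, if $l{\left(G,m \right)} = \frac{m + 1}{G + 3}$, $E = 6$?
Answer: $16$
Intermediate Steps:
$l{\left(G,m \right)} = \frac{1 + m}{3 + G}$
$J{\left(s,d \right)} = s + d s$
$- 12 J{\left(l{\left(E,0 \right)},11 \right)} \left(-1\right) = - 12 \frac{1 + 0}{3 + 6} \left(1 + 11\right) \left(-1\right) = - 12 \cdot \frac{1}{9} \cdot 1 \cdot 12 \left(-1\right) = - 12 \cdot \frac{1}{9} \cdot 12 \left(-1\right) = \left(-12\right) \frac{4}{3} \left(-1\right) = \left(-16\right) \left(-1\right) = 16$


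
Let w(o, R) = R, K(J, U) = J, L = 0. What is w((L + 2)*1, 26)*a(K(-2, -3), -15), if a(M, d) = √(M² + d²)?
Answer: 26*√229 ≈ 393.45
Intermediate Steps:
w((L + 2)*1, 26)*a(K(-2, -3), -15) = 26*√((-2)² + (-15)²) = 26*√(4 + 225) = 26*√229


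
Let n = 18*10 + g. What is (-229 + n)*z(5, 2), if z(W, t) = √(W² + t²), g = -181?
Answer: -230*√29 ≈ -1238.6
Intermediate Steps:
n = -1 (n = 18*10 - 181 = 180 - 181 = -1)
(-229 + n)*z(5, 2) = (-229 - 1)*√(5² + 2²) = -230*√(25 + 4) = -230*√29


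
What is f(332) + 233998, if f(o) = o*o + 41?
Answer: 344263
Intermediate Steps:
f(o) = 41 + o**2 (f(o) = o**2 + 41 = 41 + o**2)
f(332) + 233998 = (41 + 332**2) + 233998 = (41 + 110224) + 233998 = 110265 + 233998 = 344263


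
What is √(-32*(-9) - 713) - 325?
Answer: -325 + 5*I*√17 ≈ -325.0 + 20.616*I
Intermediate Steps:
√(-32*(-9) - 713) - 325 = √(288 - 713) - 325 = √(-425) - 325 = 5*I*√17 - 325 = -325 + 5*I*√17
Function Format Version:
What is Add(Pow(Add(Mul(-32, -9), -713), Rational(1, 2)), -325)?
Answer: Add(-325, Mul(5, I, Pow(17, Rational(1, 2)))) ≈ Add(-325.00, Mul(20.616, I))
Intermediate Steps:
Add(Pow(Add(Mul(-32, -9), -713), Rational(1, 2)), -325) = Add(Pow(Add(288, -713), Rational(1, 2)), -325) = Add(Pow(-425, Rational(1, 2)), -325) = Add(Mul(5, I, Pow(17, Rational(1, 2))), -325) = Add(-325, Mul(5, I, Pow(17, Rational(1, 2))))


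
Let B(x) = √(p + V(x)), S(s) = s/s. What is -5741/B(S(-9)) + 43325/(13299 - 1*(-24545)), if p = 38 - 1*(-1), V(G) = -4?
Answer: 43325/37844 - 5741*√35/35 ≈ -969.26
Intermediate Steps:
p = 39 (p = 38 + 1 = 39)
S(s) = 1
B(x) = √35 (B(x) = √(39 - 4) = √35)
-5741/B(S(-9)) + 43325/(13299 - 1*(-24545)) = -5741*√35/35 + 43325/(13299 - 1*(-24545)) = -5741*√35/35 + 43325/(13299 + 24545) = -5741*√35/35 + 43325/37844 = 43325/37844 - 5741*√35/35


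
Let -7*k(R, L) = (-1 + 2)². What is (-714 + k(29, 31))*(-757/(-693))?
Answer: -3784243/4851 ≈ -780.10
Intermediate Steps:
k(R, L) = -⅐ (k(R, L) = -(-1 + 2)²/7 = -⅐*1² = -⅐*1 = -⅐)
(-714 + k(29, 31))*(-757/(-693)) = (-714 - ⅐)*(-757/(-693)) = -(-3784243)*(-1)/(7*693) = -4999/7*757/693 = -3784243/4851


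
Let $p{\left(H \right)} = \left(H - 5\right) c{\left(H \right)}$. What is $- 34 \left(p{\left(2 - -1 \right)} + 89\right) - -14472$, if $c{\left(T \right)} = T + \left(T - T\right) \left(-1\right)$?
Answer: $11650$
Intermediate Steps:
$c{\left(T \right)} = T$ ($c{\left(T \right)} = T + 0 \left(-1\right) = T + 0 = T$)
$p{\left(H \right)} = H \left(-5 + H\right)$ ($p{\left(H \right)} = \left(H - 5\right) H = \left(-5 + H\right) H = H \left(-5 + H\right)$)
$- 34 \left(p{\left(2 - -1 \right)} + 89\right) - -14472 = - 34 \left(\left(2 - -1\right) \left(-5 + \left(2 - -1\right)\right) + 89\right) - -14472 = - 34 \left(\left(2 + 1\right) \left(-5 + \left(2 + 1\right)\right) + 89\right) + 14472 = - 34 \left(3 \left(-5 + 3\right) + 89\right) + 14472 = - 34 \left(3 \left(-2\right) + 89\right) + 14472 = - 34 \left(-6 + 89\right) + 14472 = \left(-34\right) 83 + 14472 = -2822 + 14472 = 11650$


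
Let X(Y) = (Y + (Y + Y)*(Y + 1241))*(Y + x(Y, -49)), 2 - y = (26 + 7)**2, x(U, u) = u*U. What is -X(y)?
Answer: 17525031408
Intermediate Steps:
x(U, u) = U*u
y = -1087 (y = 2 - (26 + 7)**2 = 2 - 1*33**2 = 2 - 1*1089 = 2 - 1089 = -1087)
X(Y) = -48*Y*(Y + 2*Y*(1241 + Y)) (X(Y) = (Y + (Y + Y)*(Y + 1241))*(Y + Y*(-49)) = (Y + (2*Y)*(1241 + Y))*(Y - 49*Y) = (Y + 2*Y*(1241 + Y))*(-48*Y) = -48*Y*(Y + 2*Y*(1241 + Y)))
-X(y) = -(-1087)**2*(-119184 - 96*(-1087)) = -1181569*(-119184 + 104352) = -1181569*(-14832) = -1*(-17525031408) = 17525031408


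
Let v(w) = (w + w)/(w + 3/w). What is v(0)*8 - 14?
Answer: -14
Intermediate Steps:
v(w) = 2*w/(w + 3/w) (v(w) = (2*w)/(w + 3/w) = 2*w/(w + 3/w))
v(0)*8 - 14 = (2*0**2/(3 + 0**2))*8 - 14 = (2*0/(3 + 0))*8 - 14 = (2*0/3)*8 - 14 = (2*0*(1/3))*8 - 14 = 0*8 - 14 = 0 - 14 = -14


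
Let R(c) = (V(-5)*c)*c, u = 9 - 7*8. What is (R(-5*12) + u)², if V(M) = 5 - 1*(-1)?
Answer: 464531809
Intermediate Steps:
V(M) = 6 (V(M) = 5 + 1 = 6)
u = -47 (u = 9 - 56 = -47)
R(c) = 6*c² (R(c) = (6*c)*c = 6*c²)
(R(-5*12) + u)² = (6*(-5*12)² - 47)² = (6*(-60)² - 47)² = (6*3600 - 47)² = (21600 - 47)² = 21553² = 464531809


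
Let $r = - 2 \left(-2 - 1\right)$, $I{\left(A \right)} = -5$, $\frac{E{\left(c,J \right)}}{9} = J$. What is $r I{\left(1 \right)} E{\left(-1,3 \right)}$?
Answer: $-810$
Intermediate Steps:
$E{\left(c,J \right)} = 9 J$
$r = 6$ ($r = - 2 \left(-2 - 1\right) = \left(-2\right) \left(-3\right) = 6$)
$r I{\left(1 \right)} E{\left(-1,3 \right)} = 6 \left(- 5 \cdot 9 \cdot 3\right) = 6 \left(\left(-5\right) 27\right) = 6 \left(-135\right) = -810$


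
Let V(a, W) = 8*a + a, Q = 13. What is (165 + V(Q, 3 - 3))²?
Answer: 79524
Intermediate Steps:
V(a, W) = 9*a
(165 + V(Q, 3 - 3))² = (165 + 9*13)² = (165 + 117)² = 282² = 79524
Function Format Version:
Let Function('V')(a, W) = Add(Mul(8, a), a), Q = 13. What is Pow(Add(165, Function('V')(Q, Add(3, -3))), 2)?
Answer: 79524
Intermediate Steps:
Function('V')(a, W) = Mul(9, a)
Pow(Add(165, Function('V')(Q, Add(3, -3))), 2) = Pow(Add(165, Mul(9, 13)), 2) = Pow(Add(165, 117), 2) = Pow(282, 2) = 79524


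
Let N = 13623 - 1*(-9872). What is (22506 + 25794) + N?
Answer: 71795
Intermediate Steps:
N = 23495 (N = 13623 + 9872 = 23495)
(22506 + 25794) + N = (22506 + 25794) + 23495 = 48300 + 23495 = 71795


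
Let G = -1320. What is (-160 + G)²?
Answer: 2190400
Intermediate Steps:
(-160 + G)² = (-160 - 1320)² = (-1480)² = 2190400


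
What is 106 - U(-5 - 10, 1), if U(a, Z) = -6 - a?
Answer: 97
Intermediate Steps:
106 - U(-5 - 10, 1) = 106 - (-6 - (-5 - 10)) = 106 - (-6 - 1*(-15)) = 106 - (-6 + 15) = 106 - 1*9 = 106 - 9 = 97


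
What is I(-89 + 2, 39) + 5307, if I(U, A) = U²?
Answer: 12876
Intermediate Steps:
I(-89 + 2, 39) + 5307 = (-89 + 2)² + 5307 = (-87)² + 5307 = 7569 + 5307 = 12876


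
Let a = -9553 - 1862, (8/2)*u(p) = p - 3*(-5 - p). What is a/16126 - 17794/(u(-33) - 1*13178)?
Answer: 77820163/121702922 ≈ 0.63943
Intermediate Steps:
u(p) = 15/4 + p (u(p) = (p - 3*(-5 - p))/4 = (p + (15 + 3*p))/4 = (15 + 4*p)/4 = 15/4 + p)
a = -11415
a/16126 - 17794/(u(-33) - 1*13178) = -11415/16126 - 17794/((15/4 - 33) - 1*13178) = -11415*1/16126 - 17794/(-117/4 - 13178) = -11415/16126 - 17794/(-52829/4) = -11415/16126 - 17794*(-4/52829) = -11415/16126 + 10168/7547 = 77820163/121702922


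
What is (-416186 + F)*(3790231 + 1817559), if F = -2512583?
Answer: -16423921510510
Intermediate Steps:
(-416186 + F)*(3790231 + 1817559) = (-416186 - 2512583)*(3790231 + 1817559) = -2928769*5607790 = -16423921510510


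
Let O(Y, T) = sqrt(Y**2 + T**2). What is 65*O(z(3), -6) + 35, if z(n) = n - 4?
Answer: 35 + 65*sqrt(37) ≈ 430.38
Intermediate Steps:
z(n) = -4 + n
O(Y, T) = sqrt(T**2 + Y**2)
65*O(z(3), -6) + 35 = 65*sqrt((-6)**2 + (-4 + 3)**2) + 35 = 65*sqrt(36 + (-1)**2) + 35 = 65*sqrt(36 + 1) + 35 = 65*sqrt(37) + 35 = 35 + 65*sqrt(37)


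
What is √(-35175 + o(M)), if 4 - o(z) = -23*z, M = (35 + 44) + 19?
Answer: I*√32917 ≈ 181.43*I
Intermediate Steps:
M = 98 (M = 79 + 19 = 98)
o(z) = 4 + 23*z (o(z) = 4 - (-23)*z = 4 + 23*z)
√(-35175 + o(M)) = √(-35175 + (4 + 23*98)) = √(-35175 + (4 + 2254)) = √(-35175 + 2258) = √(-32917) = I*√32917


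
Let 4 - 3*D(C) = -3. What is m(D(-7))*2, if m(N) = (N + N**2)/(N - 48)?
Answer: -140/411 ≈ -0.34063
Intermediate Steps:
D(C) = 7/3 (D(C) = 4/3 - 1/3*(-3) = 4/3 + 1 = 7/3)
m(N) = (N + N**2)/(-48 + N)
m(D(-7))*2 = (7*(1 + 7/3)/(3*(-48 + 7/3)))*2 = ((7/3)*(10/3)/(-137/3))*2 = ((7/3)*(-3/137)*(10/3))*2 = -70/411*2 = -140/411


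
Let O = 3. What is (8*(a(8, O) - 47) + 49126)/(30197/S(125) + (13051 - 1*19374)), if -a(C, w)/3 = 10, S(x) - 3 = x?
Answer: -6209280/779147 ≈ -7.9693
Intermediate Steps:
S(x) = 3 + x
a(C, w) = -30 (a(C, w) = -3*10 = -30)
(8*(a(8, O) - 47) + 49126)/(30197/S(125) + (13051 - 1*19374)) = (8*(-30 - 47) + 49126)/(30197/(3 + 125) + (13051 - 1*19374)) = (8*(-77) + 49126)/(30197/128 + (13051 - 19374)) = (-616 + 49126)/(30197*(1/128) - 6323) = 48510/(30197/128 - 6323) = 48510/(-779147/128) = 48510*(-128/779147) = -6209280/779147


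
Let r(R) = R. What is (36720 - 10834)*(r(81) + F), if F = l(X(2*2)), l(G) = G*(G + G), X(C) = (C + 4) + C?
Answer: 9551934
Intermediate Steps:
X(C) = 4 + 2*C (X(C) = (4 + C) + C = 4 + 2*C)
l(G) = 2*G² (l(G) = G*(2*G) = 2*G²)
F = 288 (F = 2*(4 + 2*(2*2))² = 2*(4 + 2*4)² = 2*(4 + 8)² = 2*12² = 2*144 = 288)
(36720 - 10834)*(r(81) + F) = (36720 - 10834)*(81 + 288) = 25886*369 = 9551934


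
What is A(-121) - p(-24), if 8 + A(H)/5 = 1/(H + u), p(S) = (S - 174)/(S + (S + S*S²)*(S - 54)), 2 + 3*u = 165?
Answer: -14428537/360040 ≈ -40.075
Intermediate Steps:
u = 163/3 (u = -⅔ + (⅓)*165 = -⅔ + 55 = 163/3 ≈ 54.333)
p(S) = (-174 + S)/(S + (-54 + S)*(S + S³)) (p(S) = (-174 + S)/(S + (S + S³)*(-54 + S)) = (-174 + S)/(S + (-54 + S)*(S + S³)))
A(H) = -40 + 5/(163/3 + H) (A(H) = -40 + 5/(H + 163/3) = -40 + 5/(163/3 + H))
A(-121) - p(-24) = 5*(-1301 - 24*(-121))/(163 + 3*(-121)) - (-174 - 24)/((-24)*(-53 - 24 + (-24)³ - 54*(-24)²)) = 5*(-1301 + 2904)/(163 - 363) - (-1)*(-198)/(24*(-53 - 24 - 13824 - 54*576)) = 5*1603/(-200) - (-1)*(-198)/(24*(-53 - 24 - 13824 - 31104)) = 5*(-1/200)*1603 - (-1)*(-198)/(24*(-45005)) = -1603/40 - (-1)*(-1)*(-198)/(24*45005) = -1603/40 - 1*(-33/180020) = -1603/40 + 33/180020 = -14428537/360040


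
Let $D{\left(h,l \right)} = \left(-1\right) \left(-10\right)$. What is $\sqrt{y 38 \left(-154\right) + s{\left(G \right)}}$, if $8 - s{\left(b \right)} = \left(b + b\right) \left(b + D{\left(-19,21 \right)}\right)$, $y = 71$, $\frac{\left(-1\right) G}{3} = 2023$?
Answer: $i \sqrt{73959626} \approx 8600.0 i$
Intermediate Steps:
$G = -6069$ ($G = \left(-3\right) 2023 = -6069$)
$D{\left(h,l \right)} = 10$
$s{\left(b \right)} = 8 - 2 b \left(10 + b\right)$ ($s{\left(b \right)} = 8 - \left(b + b\right) \left(b + 10\right) = 8 - 2 b \left(10 + b\right)$)
$\sqrt{y 38 \left(-154\right) + s{\left(G \right)}} = \sqrt{71 \cdot 38 \left(-154\right) - \left(-121388 + 73665522\right)} = \sqrt{2698 \left(-154\right) + \left(8 + 121380 - 73665522\right)} = \sqrt{-415492 + \left(8 + 121380 - 73665522\right)} = \sqrt{-415492 - 73544134} = \sqrt{-73959626} = i \sqrt{73959626}$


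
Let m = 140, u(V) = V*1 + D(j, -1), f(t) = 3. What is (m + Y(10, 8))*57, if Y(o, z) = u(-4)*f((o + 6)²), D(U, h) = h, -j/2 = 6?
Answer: 7125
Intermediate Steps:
j = -12 (j = -2*6 = -12)
u(V) = -1 + V (u(V) = V*1 - 1 = V - 1 = -1 + V)
Y(o, z) = -15 (Y(o, z) = (-1 - 4)*3 = -5*3 = -15)
(m + Y(10, 8))*57 = (140 - 15)*57 = 125*57 = 7125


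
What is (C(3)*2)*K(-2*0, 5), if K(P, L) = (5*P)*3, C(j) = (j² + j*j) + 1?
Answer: 0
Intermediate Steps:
C(j) = 1 + 2*j² (C(j) = (j² + j²) + 1 = 2*j² + 1 = 1 + 2*j²)
K(P, L) = 15*P
(C(3)*2)*K(-2*0, 5) = ((1 + 2*3²)*2)*(15*(-2*0)) = ((1 + 2*9)*2)*(15*0) = ((1 + 18)*2)*0 = (19*2)*0 = 38*0 = 0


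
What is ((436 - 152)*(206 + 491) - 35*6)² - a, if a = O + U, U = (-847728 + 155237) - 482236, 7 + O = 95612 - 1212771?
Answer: 39102608537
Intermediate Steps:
O = -1117166 (O = -7 + (95612 - 1212771) = -7 - 1117159 = -1117166)
U = -1174727 (U = -692491 - 482236 = -1174727)
a = -2291893 (a = -1117166 - 1174727 = -2291893)
((436 - 152)*(206 + 491) - 35*6)² - a = ((436 - 152)*(206 + 491) - 35*6)² - 1*(-2291893) = (284*697 - 210)² + 2291893 = (197948 - 210)² + 2291893 = 197738² + 2291893 = 39100316644 + 2291893 = 39102608537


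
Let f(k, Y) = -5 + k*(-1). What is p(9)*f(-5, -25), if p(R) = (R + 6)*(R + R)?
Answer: 0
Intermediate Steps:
p(R) = 2*R*(6 + R) (p(R) = (6 + R)*(2*R) = 2*R*(6 + R))
f(k, Y) = -5 - k
p(9)*f(-5, -25) = (2*9*(6 + 9))*(-5 - 1*(-5)) = (2*9*15)*(-5 + 5) = 270*0 = 0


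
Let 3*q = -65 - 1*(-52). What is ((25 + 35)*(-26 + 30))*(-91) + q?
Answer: -65533/3 ≈ -21844.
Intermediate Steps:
q = -13/3 (q = (-65 - 1*(-52))/3 = (-65 + 52)/3 = (⅓)*(-13) = -13/3 ≈ -4.3333)
((25 + 35)*(-26 + 30))*(-91) + q = ((25 + 35)*(-26 + 30))*(-91) - 13/3 = (60*4)*(-91) - 13/3 = 240*(-91) - 13/3 = -21840 - 13/3 = -65533/3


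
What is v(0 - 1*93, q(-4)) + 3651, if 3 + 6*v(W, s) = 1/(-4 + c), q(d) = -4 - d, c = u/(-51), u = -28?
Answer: 1284959/352 ≈ 3650.5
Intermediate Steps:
c = 28/51 (c = -28/(-51) = -28*(-1/51) = 28/51 ≈ 0.54902)
v(W, s) = -193/352 (v(W, s) = -½ + 1/(6*(-4 + 28/51)) = -½ + 1/(6*(-176/51)) = -½ + (⅙)*(-51/176) = -½ - 17/352 = -193/352)
v(0 - 1*93, q(-4)) + 3651 = -193/352 + 3651 = 1284959/352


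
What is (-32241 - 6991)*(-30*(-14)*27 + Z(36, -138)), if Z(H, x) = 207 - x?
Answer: -458425920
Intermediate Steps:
(-32241 - 6991)*(-30*(-14)*27 + Z(36, -138)) = (-32241 - 6991)*(-30*(-14)*27 + (207 - 1*(-138))) = -39232*(420*27 + (207 + 138)) = -39232*(11340 + 345) = -39232*11685 = -458425920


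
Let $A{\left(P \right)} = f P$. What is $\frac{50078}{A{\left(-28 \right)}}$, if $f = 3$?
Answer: $- \frac{3577}{6} \approx -596.17$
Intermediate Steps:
$A{\left(P \right)} = 3 P$
$\frac{50078}{A{\left(-28 \right)}} = \frac{50078}{3 \left(-28\right)} = \frac{50078}{-84} = 50078 \left(- \frac{1}{84}\right) = - \frac{3577}{6}$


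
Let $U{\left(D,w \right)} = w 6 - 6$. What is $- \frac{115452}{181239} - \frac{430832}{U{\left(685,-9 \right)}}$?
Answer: $\frac{6506386144}{906195} \approx 7179.9$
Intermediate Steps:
$U{\left(D,w \right)} = -6 + 6 w$ ($U{\left(D,w \right)} = 6 w - 6 = -6 + 6 w$)
$- \frac{115452}{181239} - \frac{430832}{U{\left(685,-9 \right)}} = - \frac{115452}{181239} - \frac{430832}{-6 + 6 \left(-9\right)} = \left(-115452\right) \frac{1}{181239} - \frac{430832}{-6 - 54} = - \frac{38484}{60413} - \frac{430832}{-60} = - \frac{38484}{60413} - - \frac{107708}{15} = - \frac{38484}{60413} + \frac{107708}{15} = \frac{6506386144}{906195}$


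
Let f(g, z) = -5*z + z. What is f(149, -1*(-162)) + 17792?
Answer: 17144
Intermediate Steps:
f(g, z) = -4*z
f(149, -1*(-162)) + 17792 = -(-4)*(-162) + 17792 = -4*162 + 17792 = -648 + 17792 = 17144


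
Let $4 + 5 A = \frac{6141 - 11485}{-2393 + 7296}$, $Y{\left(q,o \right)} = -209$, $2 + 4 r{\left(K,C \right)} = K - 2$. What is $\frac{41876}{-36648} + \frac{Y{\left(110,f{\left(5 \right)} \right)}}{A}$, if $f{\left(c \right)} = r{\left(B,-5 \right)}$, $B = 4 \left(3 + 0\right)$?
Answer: $\frac{23340739753}{114323436} \approx 204.16$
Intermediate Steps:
$B = 12$ ($B = 4 \cdot 3 = 12$)
$r{\left(K,C \right)} = -1 + \frac{K}{4}$ ($r{\left(K,C \right)} = - \frac{1}{2} + \frac{K - 2}{4} = - \frac{1}{2} + \frac{-2 + K}{4} = - \frac{1}{2} + \left(- \frac{1}{2} + \frac{K}{4}\right) = -1 + \frac{K}{4}$)
$f{\left(c \right)} = 2$ ($f{\left(c \right)} = -1 + \frac{1}{4} \cdot 12 = -1 + 3 = 2$)
$A = - \frac{24956}{24515}$ ($A = - \frac{4}{5} + \frac{\left(6141 - 11485\right) \frac{1}{-2393 + 7296}}{5} = - \frac{4}{5} + \frac{\left(-5344\right) \frac{1}{4903}}{5} = - \frac{4}{5} + \frac{1}{5} \left(- \frac{5344}{4903}\right) = - \frac{4}{5} - \frac{5344}{24515} = - \frac{24956}{24515} \approx -1.018$)
$\frac{41876}{-36648} + \frac{Y{\left(110,f{\left(5 \right)} \right)}}{A} = \frac{41876}{-36648} - \frac{209}{- \frac{24956}{24515}} = 41876 \left(- \frac{1}{36648}\right) - - \frac{5123635}{24956} = - \frac{10469}{9162} + \frac{5123635}{24956} = \frac{23340739753}{114323436}$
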